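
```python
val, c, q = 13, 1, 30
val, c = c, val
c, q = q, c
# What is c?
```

Answer: 30

Derivation:
Trace (tracking c):
val, c, q = (13, 1, 30)  # -> val = 13, c = 1, q = 30
val, c = (c, val)  # -> val = 1, c = 13
c, q = (q, c)  # -> c = 30, q = 13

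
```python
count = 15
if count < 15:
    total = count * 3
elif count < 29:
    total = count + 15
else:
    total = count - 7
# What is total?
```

Trace (tracking total):
count = 15  # -> count = 15
if count < 15:  # condition is False
elif count < 29:  # condition is True
    total = count + 15  # -> total = 30

Answer: 30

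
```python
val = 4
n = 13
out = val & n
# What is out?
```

Trace (tracking out):
val = 4  # -> val = 4
n = 13  # -> n = 13
out = val & n  # -> out = 4

Answer: 4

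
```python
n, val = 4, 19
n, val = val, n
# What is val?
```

Trace (tracking val):
n, val = (4, 19)  # -> n = 4, val = 19
n, val = (val, n)  # -> n = 19, val = 4

Answer: 4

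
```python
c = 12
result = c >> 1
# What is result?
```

Trace (tracking result):
c = 12  # -> c = 12
result = c >> 1  # -> result = 6

Answer: 6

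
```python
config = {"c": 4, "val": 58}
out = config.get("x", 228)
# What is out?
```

Answer: 228

Derivation:
Trace (tracking out):
config = {'c': 4, 'val': 58}  # -> config = {'c': 4, 'val': 58}
out = config.get('x', 228)  # -> out = 228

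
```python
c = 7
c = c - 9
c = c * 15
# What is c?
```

Answer: -30

Derivation:
Trace (tracking c):
c = 7  # -> c = 7
c = c - 9  # -> c = -2
c = c * 15  # -> c = -30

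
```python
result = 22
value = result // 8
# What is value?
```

Trace (tracking value):
result = 22  # -> result = 22
value = result // 8  # -> value = 2

Answer: 2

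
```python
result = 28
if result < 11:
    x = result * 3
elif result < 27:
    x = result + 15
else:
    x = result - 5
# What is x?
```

Trace (tracking x):
result = 28  # -> result = 28
if result < 11:  # condition is False
elif result < 27:  # condition is False
else:
    x = result - 5  # -> x = 23

Answer: 23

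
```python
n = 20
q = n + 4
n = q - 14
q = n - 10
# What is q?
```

Answer: 0

Derivation:
Trace (tracking q):
n = 20  # -> n = 20
q = n + 4  # -> q = 24
n = q - 14  # -> n = 10
q = n - 10  # -> q = 0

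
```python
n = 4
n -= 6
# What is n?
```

Answer: -2

Derivation:
Trace (tracking n):
n = 4  # -> n = 4
n -= 6  # -> n = -2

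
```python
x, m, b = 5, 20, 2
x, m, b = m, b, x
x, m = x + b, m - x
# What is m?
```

Answer: -18

Derivation:
Trace (tracking m):
x, m, b = (5, 20, 2)  # -> x = 5, m = 20, b = 2
x, m, b = (m, b, x)  # -> x = 20, m = 2, b = 5
x, m = (x + b, m - x)  # -> x = 25, m = -18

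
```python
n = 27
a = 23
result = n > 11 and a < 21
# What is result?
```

Trace (tracking result):
n = 27  # -> n = 27
a = 23  # -> a = 23
result = n > 11 and a < 21  # -> result = False

Answer: False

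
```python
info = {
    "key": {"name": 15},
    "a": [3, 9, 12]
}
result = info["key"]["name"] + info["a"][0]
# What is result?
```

Answer: 18

Derivation:
Trace (tracking result):
info = {'key': {'name': 15}, 'a': [3, 9, 12]}  # -> info = {'key': {'name': 15}, 'a': [3, 9, 12]}
result = info['key']['name'] + info['a'][0]  # -> result = 18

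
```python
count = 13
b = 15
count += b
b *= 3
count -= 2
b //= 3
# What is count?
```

Answer: 26

Derivation:
Trace (tracking count):
count = 13  # -> count = 13
b = 15  # -> b = 15
count += b  # -> count = 28
b *= 3  # -> b = 45
count -= 2  # -> count = 26
b //= 3  # -> b = 15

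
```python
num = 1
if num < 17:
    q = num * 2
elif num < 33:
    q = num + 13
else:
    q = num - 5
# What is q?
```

Answer: 2

Derivation:
Trace (tracking q):
num = 1  # -> num = 1
if num < 17:  # condition is True
    q = num * 2  # -> q = 2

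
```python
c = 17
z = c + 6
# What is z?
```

Trace (tracking z):
c = 17  # -> c = 17
z = c + 6  # -> z = 23

Answer: 23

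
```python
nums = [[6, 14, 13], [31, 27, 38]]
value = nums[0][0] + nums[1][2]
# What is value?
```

Answer: 44

Derivation:
Trace (tracking value):
nums = [[6, 14, 13], [31, 27, 38]]  # -> nums = [[6, 14, 13], [31, 27, 38]]
value = nums[0][0] + nums[1][2]  # -> value = 44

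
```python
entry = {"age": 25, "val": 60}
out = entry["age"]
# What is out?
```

Trace (tracking out):
entry = {'age': 25, 'val': 60}  # -> entry = {'age': 25, 'val': 60}
out = entry['age']  # -> out = 25

Answer: 25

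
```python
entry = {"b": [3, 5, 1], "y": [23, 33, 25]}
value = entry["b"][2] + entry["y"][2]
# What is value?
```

Trace (tracking value):
entry = {'b': [3, 5, 1], 'y': [23, 33, 25]}  # -> entry = {'b': [3, 5, 1], 'y': [23, 33, 25]}
value = entry['b'][2] + entry['y'][2]  # -> value = 26

Answer: 26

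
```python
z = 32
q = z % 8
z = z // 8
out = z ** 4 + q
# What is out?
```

Trace (tracking out):
z = 32  # -> z = 32
q = z % 8  # -> q = 0
z = z // 8  # -> z = 4
out = z ** 4 + q  # -> out = 256

Answer: 256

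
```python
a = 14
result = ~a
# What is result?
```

Answer: -15

Derivation:
Trace (tracking result):
a = 14  # -> a = 14
result = ~a  # -> result = -15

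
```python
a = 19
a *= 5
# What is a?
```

Trace (tracking a):
a = 19  # -> a = 19
a *= 5  # -> a = 95

Answer: 95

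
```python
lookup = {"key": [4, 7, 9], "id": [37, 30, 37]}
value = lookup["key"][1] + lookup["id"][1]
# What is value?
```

Answer: 37

Derivation:
Trace (tracking value):
lookup = {'key': [4, 7, 9], 'id': [37, 30, 37]}  # -> lookup = {'key': [4, 7, 9], 'id': [37, 30, 37]}
value = lookup['key'][1] + lookup['id'][1]  # -> value = 37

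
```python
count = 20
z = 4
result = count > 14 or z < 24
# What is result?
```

Trace (tracking result):
count = 20  # -> count = 20
z = 4  # -> z = 4
result = count > 14 or z < 24  # -> result = True

Answer: True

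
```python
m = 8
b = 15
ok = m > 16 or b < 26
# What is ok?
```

Trace (tracking ok):
m = 8  # -> m = 8
b = 15  # -> b = 15
ok = m > 16 or b < 26  # -> ok = True

Answer: True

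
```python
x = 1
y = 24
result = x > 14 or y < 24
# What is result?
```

Answer: False

Derivation:
Trace (tracking result):
x = 1  # -> x = 1
y = 24  # -> y = 24
result = x > 14 or y < 24  # -> result = False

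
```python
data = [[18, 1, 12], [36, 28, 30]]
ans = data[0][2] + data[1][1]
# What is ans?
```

Trace (tracking ans):
data = [[18, 1, 12], [36, 28, 30]]  # -> data = [[18, 1, 12], [36, 28, 30]]
ans = data[0][2] + data[1][1]  # -> ans = 40

Answer: 40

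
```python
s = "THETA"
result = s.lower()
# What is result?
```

Answer: 'theta'

Derivation:
Trace (tracking result):
s = 'THETA'  # -> s = 'THETA'
result = s.lower()  # -> result = 'theta'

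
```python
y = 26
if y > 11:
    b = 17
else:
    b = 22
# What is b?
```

Answer: 17

Derivation:
Trace (tracking b):
y = 26  # -> y = 26
if y > 11:  # condition is True
    b = 17  # -> b = 17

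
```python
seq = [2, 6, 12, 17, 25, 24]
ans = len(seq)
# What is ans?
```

Trace (tracking ans):
seq = [2, 6, 12, 17, 25, 24]  # -> seq = [2, 6, 12, 17, 25, 24]
ans = len(seq)  # -> ans = 6

Answer: 6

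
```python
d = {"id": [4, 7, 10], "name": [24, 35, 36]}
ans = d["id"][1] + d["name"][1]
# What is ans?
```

Trace (tracking ans):
d = {'id': [4, 7, 10], 'name': [24, 35, 36]}  # -> d = {'id': [4, 7, 10], 'name': [24, 35, 36]}
ans = d['id'][1] + d['name'][1]  # -> ans = 42

Answer: 42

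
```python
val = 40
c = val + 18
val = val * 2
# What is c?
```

Trace (tracking c):
val = 40  # -> val = 40
c = val + 18  # -> c = 58
val = val * 2  # -> val = 80

Answer: 58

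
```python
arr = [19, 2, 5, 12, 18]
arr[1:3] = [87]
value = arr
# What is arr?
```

Answer: [19, 87, 12, 18]

Derivation:
Trace (tracking arr):
arr = [19, 2, 5, 12, 18]  # -> arr = [19, 2, 5, 12, 18]
arr[1:3] = [87]  # -> arr = [19, 87, 12, 18]
value = arr  # -> value = [19, 87, 12, 18]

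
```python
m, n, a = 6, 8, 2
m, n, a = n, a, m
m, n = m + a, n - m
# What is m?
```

Trace (tracking m):
m, n, a = (6, 8, 2)  # -> m = 6, n = 8, a = 2
m, n, a = (n, a, m)  # -> m = 8, n = 2, a = 6
m, n = (m + a, n - m)  # -> m = 14, n = -6

Answer: 14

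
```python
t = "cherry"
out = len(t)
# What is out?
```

Answer: 6

Derivation:
Trace (tracking out):
t = 'cherry'  # -> t = 'cherry'
out = len(t)  # -> out = 6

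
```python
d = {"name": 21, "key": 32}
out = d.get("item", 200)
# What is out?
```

Answer: 200

Derivation:
Trace (tracking out):
d = {'name': 21, 'key': 32}  # -> d = {'name': 21, 'key': 32}
out = d.get('item', 200)  # -> out = 200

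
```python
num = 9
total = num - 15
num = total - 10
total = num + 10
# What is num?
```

Trace (tracking num):
num = 9  # -> num = 9
total = num - 15  # -> total = -6
num = total - 10  # -> num = -16
total = num + 10  # -> total = -6

Answer: -16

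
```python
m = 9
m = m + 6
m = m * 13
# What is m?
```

Trace (tracking m):
m = 9  # -> m = 9
m = m + 6  # -> m = 15
m = m * 13  # -> m = 195

Answer: 195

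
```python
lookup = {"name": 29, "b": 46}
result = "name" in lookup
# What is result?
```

Trace (tracking result):
lookup = {'name': 29, 'b': 46}  # -> lookup = {'name': 29, 'b': 46}
result = 'name' in lookup  # -> result = True

Answer: True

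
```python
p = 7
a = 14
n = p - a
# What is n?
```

Trace (tracking n):
p = 7  # -> p = 7
a = 14  # -> a = 14
n = p - a  # -> n = -7

Answer: -7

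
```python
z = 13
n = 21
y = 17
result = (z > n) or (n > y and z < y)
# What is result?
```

Answer: True

Derivation:
Trace (tracking result):
z = 13  # -> z = 13
n = 21  # -> n = 21
y = 17  # -> y = 17
result = z > n or (n > y and z < y)  # -> result = True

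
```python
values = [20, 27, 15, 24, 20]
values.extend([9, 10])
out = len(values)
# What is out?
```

Answer: 7

Derivation:
Trace (tracking out):
values = [20, 27, 15, 24, 20]  # -> values = [20, 27, 15, 24, 20]
values.extend([9, 10])  # -> values = [20, 27, 15, 24, 20, 9, 10]
out = len(values)  # -> out = 7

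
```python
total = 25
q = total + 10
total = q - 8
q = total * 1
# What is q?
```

Trace (tracking q):
total = 25  # -> total = 25
q = total + 10  # -> q = 35
total = q - 8  # -> total = 27
q = total * 1  # -> q = 27

Answer: 27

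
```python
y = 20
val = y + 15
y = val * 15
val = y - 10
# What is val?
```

Answer: 515

Derivation:
Trace (tracking val):
y = 20  # -> y = 20
val = y + 15  # -> val = 35
y = val * 15  # -> y = 525
val = y - 10  # -> val = 515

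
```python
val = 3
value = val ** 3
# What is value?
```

Answer: 27

Derivation:
Trace (tracking value):
val = 3  # -> val = 3
value = val ** 3  # -> value = 27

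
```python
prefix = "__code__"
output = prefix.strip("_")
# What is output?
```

Answer: 'code'

Derivation:
Trace (tracking output):
prefix = '__code__'  # -> prefix = '__code__'
output = prefix.strip('_')  # -> output = 'code'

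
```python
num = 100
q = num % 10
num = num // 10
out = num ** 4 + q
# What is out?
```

Trace (tracking out):
num = 100  # -> num = 100
q = num % 10  # -> q = 0
num = num // 10  # -> num = 10
out = num ** 4 + q  # -> out = 10000

Answer: 10000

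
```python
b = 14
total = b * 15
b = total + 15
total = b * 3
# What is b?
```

Trace (tracking b):
b = 14  # -> b = 14
total = b * 15  # -> total = 210
b = total + 15  # -> b = 225
total = b * 3  # -> total = 675

Answer: 225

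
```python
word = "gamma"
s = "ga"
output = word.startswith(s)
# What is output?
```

Answer: True

Derivation:
Trace (tracking output):
word = 'gamma'  # -> word = 'gamma'
s = 'ga'  # -> s = 'ga'
output = word.startswith(s)  # -> output = True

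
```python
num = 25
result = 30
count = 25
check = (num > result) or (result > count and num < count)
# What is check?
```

Answer: False

Derivation:
Trace (tracking check):
num = 25  # -> num = 25
result = 30  # -> result = 30
count = 25  # -> count = 25
check = num > result or (result > count and num < count)  # -> check = False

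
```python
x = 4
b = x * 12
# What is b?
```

Trace (tracking b):
x = 4  # -> x = 4
b = x * 12  # -> b = 48

Answer: 48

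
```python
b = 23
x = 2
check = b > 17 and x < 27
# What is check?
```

Trace (tracking check):
b = 23  # -> b = 23
x = 2  # -> x = 2
check = b > 17 and x < 27  # -> check = True

Answer: True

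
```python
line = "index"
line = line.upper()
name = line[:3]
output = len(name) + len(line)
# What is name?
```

Answer: 'IND'

Derivation:
Trace (tracking name):
line = 'index'  # -> line = 'index'
line = line.upper()  # -> line = 'INDEX'
name = line[:3]  # -> name = 'IND'
output = len(name) + len(line)  # -> output = 8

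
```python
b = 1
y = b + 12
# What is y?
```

Trace (tracking y):
b = 1  # -> b = 1
y = b + 12  # -> y = 13

Answer: 13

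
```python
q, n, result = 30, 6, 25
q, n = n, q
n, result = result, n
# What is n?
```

Answer: 25

Derivation:
Trace (tracking n):
q, n, result = (30, 6, 25)  # -> q = 30, n = 6, result = 25
q, n = (n, q)  # -> q = 6, n = 30
n, result = (result, n)  # -> n = 25, result = 30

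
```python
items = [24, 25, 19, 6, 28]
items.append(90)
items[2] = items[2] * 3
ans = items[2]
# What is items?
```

Answer: [24, 25, 57, 6, 28, 90]

Derivation:
Trace (tracking items):
items = [24, 25, 19, 6, 28]  # -> items = [24, 25, 19, 6, 28]
items.append(90)  # -> items = [24, 25, 19, 6, 28, 90]
items[2] = items[2] * 3  # -> items = [24, 25, 57, 6, 28, 90]
ans = items[2]  # -> ans = 57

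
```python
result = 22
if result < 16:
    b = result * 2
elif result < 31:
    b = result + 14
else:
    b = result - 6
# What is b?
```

Answer: 36

Derivation:
Trace (tracking b):
result = 22  # -> result = 22
if result < 16:  # condition is False
elif result < 31:  # condition is True
    b = result + 14  # -> b = 36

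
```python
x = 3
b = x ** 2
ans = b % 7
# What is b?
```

Trace (tracking b):
x = 3  # -> x = 3
b = x ** 2  # -> b = 9
ans = b % 7  # -> ans = 2

Answer: 9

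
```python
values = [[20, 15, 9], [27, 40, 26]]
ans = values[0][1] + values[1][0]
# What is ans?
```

Trace (tracking ans):
values = [[20, 15, 9], [27, 40, 26]]  # -> values = [[20, 15, 9], [27, 40, 26]]
ans = values[0][1] + values[1][0]  # -> ans = 42

Answer: 42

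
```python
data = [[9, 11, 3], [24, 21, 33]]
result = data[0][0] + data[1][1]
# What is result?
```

Trace (tracking result):
data = [[9, 11, 3], [24, 21, 33]]  # -> data = [[9, 11, 3], [24, 21, 33]]
result = data[0][0] + data[1][1]  # -> result = 30

Answer: 30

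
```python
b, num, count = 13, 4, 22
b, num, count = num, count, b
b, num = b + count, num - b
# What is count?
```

Trace (tracking count):
b, num, count = (13, 4, 22)  # -> b = 13, num = 4, count = 22
b, num, count = (num, count, b)  # -> b = 4, num = 22, count = 13
b, num = (b + count, num - b)  # -> b = 17, num = 18

Answer: 13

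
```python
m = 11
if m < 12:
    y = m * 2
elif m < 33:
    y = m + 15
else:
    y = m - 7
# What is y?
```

Answer: 22

Derivation:
Trace (tracking y):
m = 11  # -> m = 11
if m < 12:  # condition is True
    y = m * 2  # -> y = 22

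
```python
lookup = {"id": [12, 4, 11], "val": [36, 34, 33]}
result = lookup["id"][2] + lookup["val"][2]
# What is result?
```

Trace (tracking result):
lookup = {'id': [12, 4, 11], 'val': [36, 34, 33]}  # -> lookup = {'id': [12, 4, 11], 'val': [36, 34, 33]}
result = lookup['id'][2] + lookup['val'][2]  # -> result = 44

Answer: 44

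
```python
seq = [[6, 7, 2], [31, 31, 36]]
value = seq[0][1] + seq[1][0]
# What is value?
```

Answer: 38

Derivation:
Trace (tracking value):
seq = [[6, 7, 2], [31, 31, 36]]  # -> seq = [[6, 7, 2], [31, 31, 36]]
value = seq[0][1] + seq[1][0]  # -> value = 38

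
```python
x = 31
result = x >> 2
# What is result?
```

Answer: 7

Derivation:
Trace (tracking result):
x = 31  # -> x = 31
result = x >> 2  # -> result = 7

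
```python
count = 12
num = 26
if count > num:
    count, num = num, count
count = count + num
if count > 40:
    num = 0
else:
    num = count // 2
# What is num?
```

Trace (tracking num):
count = 12  # -> count = 12
num = 26  # -> num = 26
if count > num:  # condition is False
count = count + num  # -> count = 38
if count > 40:  # condition is False
else:
    num = count // 2  # -> num = 19

Answer: 19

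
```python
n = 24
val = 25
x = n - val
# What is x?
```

Answer: -1

Derivation:
Trace (tracking x):
n = 24  # -> n = 24
val = 25  # -> val = 25
x = n - val  # -> x = -1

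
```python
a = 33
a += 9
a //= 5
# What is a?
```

Answer: 8

Derivation:
Trace (tracking a):
a = 33  # -> a = 33
a += 9  # -> a = 42
a //= 5  # -> a = 8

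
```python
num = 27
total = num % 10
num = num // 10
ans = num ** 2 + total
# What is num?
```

Answer: 2

Derivation:
Trace (tracking num):
num = 27  # -> num = 27
total = num % 10  # -> total = 7
num = num // 10  # -> num = 2
ans = num ** 2 + total  # -> ans = 11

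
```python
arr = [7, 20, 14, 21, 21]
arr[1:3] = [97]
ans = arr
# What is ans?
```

Answer: [7, 97, 21, 21]

Derivation:
Trace (tracking ans):
arr = [7, 20, 14, 21, 21]  # -> arr = [7, 20, 14, 21, 21]
arr[1:3] = [97]  # -> arr = [7, 97, 21, 21]
ans = arr  # -> ans = [7, 97, 21, 21]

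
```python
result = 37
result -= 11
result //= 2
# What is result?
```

Trace (tracking result):
result = 37  # -> result = 37
result -= 11  # -> result = 26
result //= 2  # -> result = 13

Answer: 13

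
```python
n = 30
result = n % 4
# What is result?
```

Trace (tracking result):
n = 30  # -> n = 30
result = n % 4  # -> result = 2

Answer: 2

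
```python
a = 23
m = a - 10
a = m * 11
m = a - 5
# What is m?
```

Answer: 138

Derivation:
Trace (tracking m):
a = 23  # -> a = 23
m = a - 10  # -> m = 13
a = m * 11  # -> a = 143
m = a - 5  # -> m = 138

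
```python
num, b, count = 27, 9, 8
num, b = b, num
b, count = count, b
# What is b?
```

Answer: 8

Derivation:
Trace (tracking b):
num, b, count = (27, 9, 8)  # -> num = 27, b = 9, count = 8
num, b = (b, num)  # -> num = 9, b = 27
b, count = (count, b)  # -> b = 8, count = 27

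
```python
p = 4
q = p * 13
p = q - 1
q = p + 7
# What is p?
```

Trace (tracking p):
p = 4  # -> p = 4
q = p * 13  # -> q = 52
p = q - 1  # -> p = 51
q = p + 7  # -> q = 58

Answer: 51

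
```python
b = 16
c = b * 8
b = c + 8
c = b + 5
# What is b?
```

Answer: 136

Derivation:
Trace (tracking b):
b = 16  # -> b = 16
c = b * 8  # -> c = 128
b = c + 8  # -> b = 136
c = b + 5  # -> c = 141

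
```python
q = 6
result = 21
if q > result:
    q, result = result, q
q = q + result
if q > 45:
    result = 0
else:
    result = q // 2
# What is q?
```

Answer: 27

Derivation:
Trace (tracking q):
q = 6  # -> q = 6
result = 21  # -> result = 21
if q > result:  # condition is False
q = q + result  # -> q = 27
if q > 45:  # condition is False
else:
    result = q // 2  # -> result = 13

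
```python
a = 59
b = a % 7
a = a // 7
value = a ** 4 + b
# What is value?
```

Answer: 4099

Derivation:
Trace (tracking value):
a = 59  # -> a = 59
b = a % 7  # -> b = 3
a = a // 7  # -> a = 8
value = a ** 4 + b  # -> value = 4099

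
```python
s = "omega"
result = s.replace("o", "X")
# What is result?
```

Answer: 'Xmega'

Derivation:
Trace (tracking result):
s = 'omega'  # -> s = 'omega'
result = s.replace('o', 'X')  # -> result = 'Xmega'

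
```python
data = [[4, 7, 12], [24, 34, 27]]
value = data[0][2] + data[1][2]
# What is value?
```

Answer: 39

Derivation:
Trace (tracking value):
data = [[4, 7, 12], [24, 34, 27]]  # -> data = [[4, 7, 12], [24, 34, 27]]
value = data[0][2] + data[1][2]  # -> value = 39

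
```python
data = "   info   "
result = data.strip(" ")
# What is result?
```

Answer: 'info'

Derivation:
Trace (tracking result):
data = '   info   '  # -> data = '   info   '
result = data.strip(' ')  # -> result = 'info'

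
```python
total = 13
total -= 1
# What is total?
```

Trace (tracking total):
total = 13  # -> total = 13
total -= 1  # -> total = 12

Answer: 12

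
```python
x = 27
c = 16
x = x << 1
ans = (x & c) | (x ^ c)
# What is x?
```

Trace (tracking x):
x = 27  # -> x = 27
c = 16  # -> c = 16
x = x << 1  # -> x = 54
ans = x & c | x ^ c  # -> ans = 54

Answer: 54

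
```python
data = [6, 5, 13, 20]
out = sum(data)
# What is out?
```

Answer: 44

Derivation:
Trace (tracking out):
data = [6, 5, 13, 20]  # -> data = [6, 5, 13, 20]
out = sum(data)  # -> out = 44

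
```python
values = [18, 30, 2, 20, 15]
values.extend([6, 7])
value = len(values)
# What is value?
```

Answer: 7

Derivation:
Trace (tracking value):
values = [18, 30, 2, 20, 15]  # -> values = [18, 30, 2, 20, 15]
values.extend([6, 7])  # -> values = [18, 30, 2, 20, 15, 6, 7]
value = len(values)  # -> value = 7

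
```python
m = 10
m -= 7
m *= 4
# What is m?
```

Answer: 12

Derivation:
Trace (tracking m):
m = 10  # -> m = 10
m -= 7  # -> m = 3
m *= 4  # -> m = 12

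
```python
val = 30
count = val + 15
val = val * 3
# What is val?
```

Trace (tracking val):
val = 30  # -> val = 30
count = val + 15  # -> count = 45
val = val * 3  # -> val = 90

Answer: 90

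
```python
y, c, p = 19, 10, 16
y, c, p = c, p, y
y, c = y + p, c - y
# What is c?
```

Answer: 6

Derivation:
Trace (tracking c):
y, c, p = (19, 10, 16)  # -> y = 19, c = 10, p = 16
y, c, p = (c, p, y)  # -> y = 10, c = 16, p = 19
y, c = (y + p, c - y)  # -> y = 29, c = 6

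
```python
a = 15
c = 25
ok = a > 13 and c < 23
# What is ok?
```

Trace (tracking ok):
a = 15  # -> a = 15
c = 25  # -> c = 25
ok = a > 13 and c < 23  # -> ok = False

Answer: False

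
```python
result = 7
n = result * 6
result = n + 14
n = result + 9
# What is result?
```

Answer: 56

Derivation:
Trace (tracking result):
result = 7  # -> result = 7
n = result * 6  # -> n = 42
result = n + 14  # -> result = 56
n = result + 9  # -> n = 65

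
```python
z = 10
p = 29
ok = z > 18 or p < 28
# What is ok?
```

Trace (tracking ok):
z = 10  # -> z = 10
p = 29  # -> p = 29
ok = z > 18 or p < 28  # -> ok = False

Answer: False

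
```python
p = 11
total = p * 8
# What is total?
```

Trace (tracking total):
p = 11  # -> p = 11
total = p * 8  # -> total = 88

Answer: 88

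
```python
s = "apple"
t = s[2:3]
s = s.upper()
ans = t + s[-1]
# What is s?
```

Answer: 'APPLE'

Derivation:
Trace (tracking s):
s = 'apple'  # -> s = 'apple'
t = s[2:3]  # -> t = 'p'
s = s.upper()  # -> s = 'APPLE'
ans = t + s[-1]  # -> ans = 'pE'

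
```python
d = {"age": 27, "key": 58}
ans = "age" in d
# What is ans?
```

Answer: True

Derivation:
Trace (tracking ans):
d = {'age': 27, 'key': 58}  # -> d = {'age': 27, 'key': 58}
ans = 'age' in d  # -> ans = True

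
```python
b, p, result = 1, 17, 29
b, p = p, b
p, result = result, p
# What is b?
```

Answer: 17

Derivation:
Trace (tracking b):
b, p, result = (1, 17, 29)  # -> b = 1, p = 17, result = 29
b, p = (p, b)  # -> b = 17, p = 1
p, result = (result, p)  # -> p = 29, result = 1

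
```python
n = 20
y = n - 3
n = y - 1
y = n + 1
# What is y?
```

Trace (tracking y):
n = 20  # -> n = 20
y = n - 3  # -> y = 17
n = y - 1  # -> n = 16
y = n + 1  # -> y = 17

Answer: 17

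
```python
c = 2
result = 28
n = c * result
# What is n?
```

Trace (tracking n):
c = 2  # -> c = 2
result = 28  # -> result = 28
n = c * result  # -> n = 56

Answer: 56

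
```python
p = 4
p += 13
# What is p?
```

Answer: 17

Derivation:
Trace (tracking p):
p = 4  # -> p = 4
p += 13  # -> p = 17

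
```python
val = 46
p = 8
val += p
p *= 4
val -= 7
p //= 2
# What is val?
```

Trace (tracking val):
val = 46  # -> val = 46
p = 8  # -> p = 8
val += p  # -> val = 54
p *= 4  # -> p = 32
val -= 7  # -> val = 47
p //= 2  # -> p = 16

Answer: 47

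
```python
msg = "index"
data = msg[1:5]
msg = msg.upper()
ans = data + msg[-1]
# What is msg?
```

Answer: 'INDEX'

Derivation:
Trace (tracking msg):
msg = 'index'  # -> msg = 'index'
data = msg[1:5]  # -> data = 'ndex'
msg = msg.upper()  # -> msg = 'INDEX'
ans = data + msg[-1]  # -> ans = 'ndexX'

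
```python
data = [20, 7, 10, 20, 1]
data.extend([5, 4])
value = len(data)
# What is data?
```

Answer: [20, 7, 10, 20, 1, 5, 4]

Derivation:
Trace (tracking data):
data = [20, 7, 10, 20, 1]  # -> data = [20, 7, 10, 20, 1]
data.extend([5, 4])  # -> data = [20, 7, 10, 20, 1, 5, 4]
value = len(data)  # -> value = 7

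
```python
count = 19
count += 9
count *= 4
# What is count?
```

Trace (tracking count):
count = 19  # -> count = 19
count += 9  # -> count = 28
count *= 4  # -> count = 112

Answer: 112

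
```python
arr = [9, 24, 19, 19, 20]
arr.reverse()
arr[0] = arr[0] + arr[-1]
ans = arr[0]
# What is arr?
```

Answer: [29, 19, 19, 24, 9]

Derivation:
Trace (tracking arr):
arr = [9, 24, 19, 19, 20]  # -> arr = [9, 24, 19, 19, 20]
arr.reverse()  # -> arr = [20, 19, 19, 24, 9]
arr[0] = arr[0] + arr[-1]  # -> arr = [29, 19, 19, 24, 9]
ans = arr[0]  # -> ans = 29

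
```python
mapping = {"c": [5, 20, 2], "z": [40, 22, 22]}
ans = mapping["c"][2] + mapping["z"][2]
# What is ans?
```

Trace (tracking ans):
mapping = {'c': [5, 20, 2], 'z': [40, 22, 22]}  # -> mapping = {'c': [5, 20, 2], 'z': [40, 22, 22]}
ans = mapping['c'][2] + mapping['z'][2]  # -> ans = 24

Answer: 24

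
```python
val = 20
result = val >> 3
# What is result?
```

Trace (tracking result):
val = 20  # -> val = 20
result = val >> 3  # -> result = 2

Answer: 2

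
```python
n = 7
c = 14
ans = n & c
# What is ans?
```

Trace (tracking ans):
n = 7  # -> n = 7
c = 14  # -> c = 14
ans = n & c  # -> ans = 6

Answer: 6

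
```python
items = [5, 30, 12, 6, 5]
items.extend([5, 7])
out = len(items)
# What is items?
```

Trace (tracking items):
items = [5, 30, 12, 6, 5]  # -> items = [5, 30, 12, 6, 5]
items.extend([5, 7])  # -> items = [5, 30, 12, 6, 5, 5, 7]
out = len(items)  # -> out = 7

Answer: [5, 30, 12, 6, 5, 5, 7]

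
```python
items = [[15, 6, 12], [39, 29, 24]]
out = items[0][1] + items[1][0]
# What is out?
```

Trace (tracking out):
items = [[15, 6, 12], [39, 29, 24]]  # -> items = [[15, 6, 12], [39, 29, 24]]
out = items[0][1] + items[1][0]  # -> out = 45

Answer: 45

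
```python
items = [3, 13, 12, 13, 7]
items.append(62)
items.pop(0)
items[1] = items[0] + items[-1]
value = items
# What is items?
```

Answer: [13, 75, 13, 7, 62]

Derivation:
Trace (tracking items):
items = [3, 13, 12, 13, 7]  # -> items = [3, 13, 12, 13, 7]
items.append(62)  # -> items = [3, 13, 12, 13, 7, 62]
items.pop(0)  # -> items = [13, 12, 13, 7, 62]
items[1] = items[0] + items[-1]  # -> items = [13, 75, 13, 7, 62]
value = items  # -> value = [13, 75, 13, 7, 62]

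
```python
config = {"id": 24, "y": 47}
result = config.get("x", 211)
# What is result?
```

Answer: 211

Derivation:
Trace (tracking result):
config = {'id': 24, 'y': 47}  # -> config = {'id': 24, 'y': 47}
result = config.get('x', 211)  # -> result = 211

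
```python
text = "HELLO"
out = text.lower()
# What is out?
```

Answer: 'hello'

Derivation:
Trace (tracking out):
text = 'HELLO'  # -> text = 'HELLO'
out = text.lower()  # -> out = 'hello'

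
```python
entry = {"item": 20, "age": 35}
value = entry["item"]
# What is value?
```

Trace (tracking value):
entry = {'item': 20, 'age': 35}  # -> entry = {'item': 20, 'age': 35}
value = entry['item']  # -> value = 20

Answer: 20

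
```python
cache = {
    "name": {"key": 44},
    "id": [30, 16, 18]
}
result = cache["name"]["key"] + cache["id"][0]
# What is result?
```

Trace (tracking result):
cache = {'name': {'key': 44}, 'id': [30, 16, 18]}  # -> cache = {'name': {'key': 44}, 'id': [30, 16, 18]}
result = cache['name']['key'] + cache['id'][0]  # -> result = 74

Answer: 74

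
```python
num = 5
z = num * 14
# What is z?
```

Trace (tracking z):
num = 5  # -> num = 5
z = num * 14  # -> z = 70

Answer: 70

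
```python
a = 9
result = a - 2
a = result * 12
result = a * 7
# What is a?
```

Trace (tracking a):
a = 9  # -> a = 9
result = a - 2  # -> result = 7
a = result * 12  # -> a = 84
result = a * 7  # -> result = 588

Answer: 84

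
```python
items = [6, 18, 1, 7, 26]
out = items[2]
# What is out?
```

Trace (tracking out):
items = [6, 18, 1, 7, 26]  # -> items = [6, 18, 1, 7, 26]
out = items[2]  # -> out = 1

Answer: 1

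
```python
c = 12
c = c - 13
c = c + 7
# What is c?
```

Answer: 6

Derivation:
Trace (tracking c):
c = 12  # -> c = 12
c = c - 13  # -> c = -1
c = c + 7  # -> c = 6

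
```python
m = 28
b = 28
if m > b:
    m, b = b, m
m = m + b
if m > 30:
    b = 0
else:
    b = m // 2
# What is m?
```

Trace (tracking m):
m = 28  # -> m = 28
b = 28  # -> b = 28
if m > b:  # condition is False
m = m + b  # -> m = 56
if m > 30:  # condition is True
    b = 0  # -> b = 0

Answer: 56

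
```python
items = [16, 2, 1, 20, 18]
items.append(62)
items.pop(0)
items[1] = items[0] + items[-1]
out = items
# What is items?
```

Trace (tracking items):
items = [16, 2, 1, 20, 18]  # -> items = [16, 2, 1, 20, 18]
items.append(62)  # -> items = [16, 2, 1, 20, 18, 62]
items.pop(0)  # -> items = [2, 1, 20, 18, 62]
items[1] = items[0] + items[-1]  # -> items = [2, 64, 20, 18, 62]
out = items  # -> out = [2, 64, 20, 18, 62]

Answer: [2, 64, 20, 18, 62]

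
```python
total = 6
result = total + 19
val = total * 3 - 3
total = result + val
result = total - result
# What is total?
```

Answer: 40

Derivation:
Trace (tracking total):
total = 6  # -> total = 6
result = total + 19  # -> result = 25
val = total * 3 - 3  # -> val = 15
total = result + val  # -> total = 40
result = total - result  # -> result = 15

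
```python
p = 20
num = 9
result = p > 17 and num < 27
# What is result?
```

Answer: True

Derivation:
Trace (tracking result):
p = 20  # -> p = 20
num = 9  # -> num = 9
result = p > 17 and num < 27  # -> result = True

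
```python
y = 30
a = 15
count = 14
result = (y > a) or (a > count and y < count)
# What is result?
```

Trace (tracking result):
y = 30  # -> y = 30
a = 15  # -> a = 15
count = 14  # -> count = 14
result = y > a or (a > count and y < count)  # -> result = True

Answer: True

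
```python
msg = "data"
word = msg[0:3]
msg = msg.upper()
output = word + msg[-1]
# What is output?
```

Trace (tracking output):
msg = 'data'  # -> msg = 'data'
word = msg[0:3]  # -> word = 'dat'
msg = msg.upper()  # -> msg = 'DATA'
output = word + msg[-1]  # -> output = 'datA'

Answer: 'datA'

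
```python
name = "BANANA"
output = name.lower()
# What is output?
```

Trace (tracking output):
name = 'BANANA'  # -> name = 'BANANA'
output = name.lower()  # -> output = 'banana'

Answer: 'banana'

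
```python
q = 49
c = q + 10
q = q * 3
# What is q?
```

Trace (tracking q):
q = 49  # -> q = 49
c = q + 10  # -> c = 59
q = q * 3  # -> q = 147

Answer: 147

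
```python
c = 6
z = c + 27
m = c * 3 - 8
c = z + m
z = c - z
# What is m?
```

Trace (tracking m):
c = 6  # -> c = 6
z = c + 27  # -> z = 33
m = c * 3 - 8  # -> m = 10
c = z + m  # -> c = 43
z = c - z  # -> z = 10

Answer: 10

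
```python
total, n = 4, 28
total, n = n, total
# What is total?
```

Trace (tracking total):
total, n = (4, 28)  # -> total = 4, n = 28
total, n = (n, total)  # -> total = 28, n = 4

Answer: 28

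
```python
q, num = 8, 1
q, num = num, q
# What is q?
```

Trace (tracking q):
q, num = (8, 1)  # -> q = 8, num = 1
q, num = (num, q)  # -> q = 1, num = 8

Answer: 1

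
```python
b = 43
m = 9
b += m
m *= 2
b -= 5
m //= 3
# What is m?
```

Answer: 6

Derivation:
Trace (tracking m):
b = 43  # -> b = 43
m = 9  # -> m = 9
b += m  # -> b = 52
m *= 2  # -> m = 18
b -= 5  # -> b = 47
m //= 3  # -> m = 6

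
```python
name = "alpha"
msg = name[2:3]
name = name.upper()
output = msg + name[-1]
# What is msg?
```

Trace (tracking msg):
name = 'alpha'  # -> name = 'alpha'
msg = name[2:3]  # -> msg = 'p'
name = name.upper()  # -> name = 'ALPHA'
output = msg + name[-1]  # -> output = 'pA'

Answer: 'p'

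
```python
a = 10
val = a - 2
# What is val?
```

Trace (tracking val):
a = 10  # -> a = 10
val = a - 2  # -> val = 8

Answer: 8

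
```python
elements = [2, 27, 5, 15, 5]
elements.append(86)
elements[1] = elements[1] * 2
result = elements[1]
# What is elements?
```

Answer: [2, 54, 5, 15, 5, 86]

Derivation:
Trace (tracking elements):
elements = [2, 27, 5, 15, 5]  # -> elements = [2, 27, 5, 15, 5]
elements.append(86)  # -> elements = [2, 27, 5, 15, 5, 86]
elements[1] = elements[1] * 2  # -> elements = [2, 54, 5, 15, 5, 86]
result = elements[1]  # -> result = 54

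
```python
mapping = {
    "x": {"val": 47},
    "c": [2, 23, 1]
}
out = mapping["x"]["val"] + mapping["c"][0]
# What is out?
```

Answer: 49

Derivation:
Trace (tracking out):
mapping = {'x': {'val': 47}, 'c': [2, 23, 1]}  # -> mapping = {'x': {'val': 47}, 'c': [2, 23, 1]}
out = mapping['x']['val'] + mapping['c'][0]  # -> out = 49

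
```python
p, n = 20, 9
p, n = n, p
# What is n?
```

Answer: 20

Derivation:
Trace (tracking n):
p, n = (20, 9)  # -> p = 20, n = 9
p, n = (n, p)  # -> p = 9, n = 20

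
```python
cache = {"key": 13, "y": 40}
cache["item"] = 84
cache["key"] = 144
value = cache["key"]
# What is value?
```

Answer: 144

Derivation:
Trace (tracking value):
cache = {'key': 13, 'y': 40}  # -> cache = {'key': 13, 'y': 40}
cache['item'] = 84  # -> cache = {'key': 13, 'y': 40, 'item': 84}
cache['key'] = 144  # -> cache = {'key': 144, 'y': 40, 'item': 84}
value = cache['key']  # -> value = 144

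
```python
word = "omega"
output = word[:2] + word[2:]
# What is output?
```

Answer: 'omega'

Derivation:
Trace (tracking output):
word = 'omega'  # -> word = 'omega'
output = word[:2] + word[2:]  # -> output = 'omega'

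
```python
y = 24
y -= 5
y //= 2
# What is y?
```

Trace (tracking y):
y = 24  # -> y = 24
y -= 5  # -> y = 19
y //= 2  # -> y = 9

Answer: 9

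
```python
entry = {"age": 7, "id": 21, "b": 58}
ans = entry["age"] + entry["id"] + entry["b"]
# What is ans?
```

Trace (tracking ans):
entry = {'age': 7, 'id': 21, 'b': 58}  # -> entry = {'age': 7, 'id': 21, 'b': 58}
ans = entry['age'] + entry['id'] + entry['b']  # -> ans = 86

Answer: 86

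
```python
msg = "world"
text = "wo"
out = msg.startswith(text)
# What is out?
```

Answer: True

Derivation:
Trace (tracking out):
msg = 'world'  # -> msg = 'world'
text = 'wo'  # -> text = 'wo'
out = msg.startswith(text)  # -> out = True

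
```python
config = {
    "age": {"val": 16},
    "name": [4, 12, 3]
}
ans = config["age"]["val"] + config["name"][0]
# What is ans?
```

Trace (tracking ans):
config = {'age': {'val': 16}, 'name': [4, 12, 3]}  # -> config = {'age': {'val': 16}, 'name': [4, 12, 3]}
ans = config['age']['val'] + config['name'][0]  # -> ans = 20

Answer: 20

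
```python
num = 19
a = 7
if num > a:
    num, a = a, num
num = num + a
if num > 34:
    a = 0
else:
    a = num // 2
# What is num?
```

Trace (tracking num):
num = 19  # -> num = 19
a = 7  # -> a = 7
if num > a:  # condition is True
    num, a = (a, num)  # -> num = 7, a = 19
num = num + a  # -> num = 26
if num > 34:  # condition is False
else:
    a = num // 2  # -> a = 13

Answer: 26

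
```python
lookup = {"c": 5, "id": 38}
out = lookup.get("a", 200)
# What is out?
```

Answer: 200

Derivation:
Trace (tracking out):
lookup = {'c': 5, 'id': 38}  # -> lookup = {'c': 5, 'id': 38}
out = lookup.get('a', 200)  # -> out = 200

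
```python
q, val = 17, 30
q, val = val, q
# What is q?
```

Trace (tracking q):
q, val = (17, 30)  # -> q = 17, val = 30
q, val = (val, q)  # -> q = 30, val = 17

Answer: 30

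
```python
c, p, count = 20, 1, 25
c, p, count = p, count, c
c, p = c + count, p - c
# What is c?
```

Answer: 21

Derivation:
Trace (tracking c):
c, p, count = (20, 1, 25)  # -> c = 20, p = 1, count = 25
c, p, count = (p, count, c)  # -> c = 1, p = 25, count = 20
c, p = (c + count, p - c)  # -> c = 21, p = 24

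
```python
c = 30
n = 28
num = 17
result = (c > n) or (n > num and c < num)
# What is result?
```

Trace (tracking result):
c = 30  # -> c = 30
n = 28  # -> n = 28
num = 17  # -> num = 17
result = c > n or (n > num and c < num)  # -> result = True

Answer: True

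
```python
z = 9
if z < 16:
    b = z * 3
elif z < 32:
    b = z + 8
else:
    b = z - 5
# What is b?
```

Answer: 27

Derivation:
Trace (tracking b):
z = 9  # -> z = 9
if z < 16:  # condition is True
    b = z * 3  # -> b = 27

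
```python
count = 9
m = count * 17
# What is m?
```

Trace (tracking m):
count = 9  # -> count = 9
m = count * 17  # -> m = 153

Answer: 153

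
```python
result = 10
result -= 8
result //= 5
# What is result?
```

Answer: 0

Derivation:
Trace (tracking result):
result = 10  # -> result = 10
result -= 8  # -> result = 2
result //= 5  # -> result = 0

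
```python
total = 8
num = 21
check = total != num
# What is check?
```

Answer: True

Derivation:
Trace (tracking check):
total = 8  # -> total = 8
num = 21  # -> num = 21
check = total != num  # -> check = True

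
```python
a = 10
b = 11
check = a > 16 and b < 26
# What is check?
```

Trace (tracking check):
a = 10  # -> a = 10
b = 11  # -> b = 11
check = a > 16 and b < 26  # -> check = False

Answer: False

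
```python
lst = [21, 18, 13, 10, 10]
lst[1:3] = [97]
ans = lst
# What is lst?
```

Answer: [21, 97, 10, 10]

Derivation:
Trace (tracking lst):
lst = [21, 18, 13, 10, 10]  # -> lst = [21, 18, 13, 10, 10]
lst[1:3] = [97]  # -> lst = [21, 97, 10, 10]
ans = lst  # -> ans = [21, 97, 10, 10]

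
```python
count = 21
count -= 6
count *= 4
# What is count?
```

Trace (tracking count):
count = 21  # -> count = 21
count -= 6  # -> count = 15
count *= 4  # -> count = 60

Answer: 60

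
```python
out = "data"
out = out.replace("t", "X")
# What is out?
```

Answer: 'daXa'

Derivation:
Trace (tracking out):
out = 'data'  # -> out = 'data'
out = out.replace('t', 'X')  # -> out = 'daXa'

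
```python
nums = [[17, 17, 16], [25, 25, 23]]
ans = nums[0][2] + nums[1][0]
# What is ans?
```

Answer: 41

Derivation:
Trace (tracking ans):
nums = [[17, 17, 16], [25, 25, 23]]  # -> nums = [[17, 17, 16], [25, 25, 23]]
ans = nums[0][2] + nums[1][0]  # -> ans = 41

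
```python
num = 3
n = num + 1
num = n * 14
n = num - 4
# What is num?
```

Answer: 56

Derivation:
Trace (tracking num):
num = 3  # -> num = 3
n = num + 1  # -> n = 4
num = n * 14  # -> num = 56
n = num - 4  # -> n = 52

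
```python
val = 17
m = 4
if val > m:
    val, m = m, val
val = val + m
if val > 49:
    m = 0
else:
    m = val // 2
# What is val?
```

Trace (tracking val):
val = 17  # -> val = 17
m = 4  # -> m = 4
if val > m:  # condition is True
    val, m = (m, val)  # -> val = 4, m = 17
val = val + m  # -> val = 21
if val > 49:  # condition is False
else:
    m = val // 2  # -> m = 10

Answer: 21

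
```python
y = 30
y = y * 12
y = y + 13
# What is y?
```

Answer: 373

Derivation:
Trace (tracking y):
y = 30  # -> y = 30
y = y * 12  # -> y = 360
y = y + 13  # -> y = 373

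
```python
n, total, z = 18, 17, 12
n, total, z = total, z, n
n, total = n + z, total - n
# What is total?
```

Trace (tracking total):
n, total, z = (18, 17, 12)  # -> n = 18, total = 17, z = 12
n, total, z = (total, z, n)  # -> n = 17, total = 12, z = 18
n, total = (n + z, total - n)  # -> n = 35, total = -5

Answer: -5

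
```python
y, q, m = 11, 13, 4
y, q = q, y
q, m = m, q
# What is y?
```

Trace (tracking y):
y, q, m = (11, 13, 4)  # -> y = 11, q = 13, m = 4
y, q = (q, y)  # -> y = 13, q = 11
q, m = (m, q)  # -> q = 4, m = 11

Answer: 13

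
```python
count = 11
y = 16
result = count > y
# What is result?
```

Trace (tracking result):
count = 11  # -> count = 11
y = 16  # -> y = 16
result = count > y  # -> result = False

Answer: False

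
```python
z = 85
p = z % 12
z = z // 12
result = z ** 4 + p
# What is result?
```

Trace (tracking result):
z = 85  # -> z = 85
p = z % 12  # -> p = 1
z = z // 12  # -> z = 7
result = z ** 4 + p  # -> result = 2402

Answer: 2402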